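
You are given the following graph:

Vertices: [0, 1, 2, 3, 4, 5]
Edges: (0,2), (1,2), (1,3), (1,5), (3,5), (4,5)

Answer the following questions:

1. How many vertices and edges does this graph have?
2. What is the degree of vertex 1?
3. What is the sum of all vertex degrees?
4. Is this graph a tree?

Count: 6 vertices, 6 edges.
Vertex 1 has neighbors [2, 3, 5], degree = 3.
Handshaking lemma: 2 * 6 = 12.
A tree on 6 vertices has 5 edges. This graph has 6 edges (1 extra). Not a tree.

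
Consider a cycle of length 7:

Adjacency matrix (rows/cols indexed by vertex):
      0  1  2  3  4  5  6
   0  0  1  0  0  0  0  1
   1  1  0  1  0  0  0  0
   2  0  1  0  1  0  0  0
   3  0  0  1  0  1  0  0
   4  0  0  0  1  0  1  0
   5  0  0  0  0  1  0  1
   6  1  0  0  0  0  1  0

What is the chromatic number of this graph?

This is an odd cycle (C_7). Odd cycles are not bipartite (any 2-coloring forces two adjacent vertices to match), and 3 colors suffice.
Chromatic number = 3.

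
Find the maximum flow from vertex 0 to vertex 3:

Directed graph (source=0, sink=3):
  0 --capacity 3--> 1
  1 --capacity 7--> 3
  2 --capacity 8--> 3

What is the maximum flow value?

Computing max flow:
  Flow on (0->1): 3/3
  Flow on (1->3): 3/7
Maximum flow = 3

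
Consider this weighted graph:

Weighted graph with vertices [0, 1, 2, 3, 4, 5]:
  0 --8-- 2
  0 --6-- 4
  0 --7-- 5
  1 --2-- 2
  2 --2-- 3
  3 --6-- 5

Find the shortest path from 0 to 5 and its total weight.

Using Dijkstra's algorithm from vertex 0:
Shortest path: 0 -> 5
Total weight: 7 = 7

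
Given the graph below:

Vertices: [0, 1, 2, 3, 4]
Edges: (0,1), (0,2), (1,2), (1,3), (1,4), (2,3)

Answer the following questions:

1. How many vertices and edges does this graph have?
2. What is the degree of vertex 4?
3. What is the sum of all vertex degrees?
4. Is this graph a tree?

Count: 5 vertices, 6 edges.
Vertex 4 has neighbors [1], degree = 1.
Handshaking lemma: 2 * 6 = 12.
A tree on 5 vertices has 4 edges. This graph has 6 edges (2 extra). Not a tree.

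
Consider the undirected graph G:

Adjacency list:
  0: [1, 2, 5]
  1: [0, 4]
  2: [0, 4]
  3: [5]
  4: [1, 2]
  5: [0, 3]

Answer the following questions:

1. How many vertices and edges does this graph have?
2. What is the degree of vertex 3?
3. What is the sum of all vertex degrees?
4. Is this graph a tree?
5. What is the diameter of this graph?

Count: 6 vertices, 6 edges.
Vertex 3 has neighbors [5], degree = 1.
Handshaking lemma: 2 * 6 = 12.
A tree on 6 vertices has 5 edges. This graph has 6 edges (1 extra). Not a tree.
Diameter (longest shortest path) = 4.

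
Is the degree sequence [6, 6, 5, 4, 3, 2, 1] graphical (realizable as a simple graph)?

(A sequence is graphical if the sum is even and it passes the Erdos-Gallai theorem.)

Sum of degrees = 27. Sum is odd, so the sequence is NOT graphical.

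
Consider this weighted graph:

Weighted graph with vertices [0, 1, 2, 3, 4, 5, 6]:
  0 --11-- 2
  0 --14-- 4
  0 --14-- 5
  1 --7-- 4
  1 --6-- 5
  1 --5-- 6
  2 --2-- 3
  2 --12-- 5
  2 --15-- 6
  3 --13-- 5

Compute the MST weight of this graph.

Applying Kruskal's algorithm (sort edges by weight, add if no cycle):
  Add (2,3) w=2
  Add (1,6) w=5
  Add (1,5) w=6
  Add (1,4) w=7
  Add (0,2) w=11
  Add (2,5) w=12
  Skip (3,5) w=13 (creates cycle)
  Skip (0,5) w=14 (creates cycle)
  Skip (0,4) w=14 (creates cycle)
  Skip (2,6) w=15 (creates cycle)
MST weight = 43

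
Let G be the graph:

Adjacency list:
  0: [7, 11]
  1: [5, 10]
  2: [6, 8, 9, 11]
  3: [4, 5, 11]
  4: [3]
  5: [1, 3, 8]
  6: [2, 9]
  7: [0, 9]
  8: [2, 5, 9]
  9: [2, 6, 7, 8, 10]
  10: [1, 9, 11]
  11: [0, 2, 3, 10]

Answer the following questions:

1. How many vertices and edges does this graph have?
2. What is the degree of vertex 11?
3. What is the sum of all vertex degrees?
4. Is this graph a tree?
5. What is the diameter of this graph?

Count: 12 vertices, 17 edges.
Vertex 11 has neighbors [0, 2, 3, 10], degree = 4.
Handshaking lemma: 2 * 17 = 34.
A tree on 12 vertices has 11 edges. This graph has 17 edges (6 extra). Not a tree.
Diameter (longest shortest path) = 4.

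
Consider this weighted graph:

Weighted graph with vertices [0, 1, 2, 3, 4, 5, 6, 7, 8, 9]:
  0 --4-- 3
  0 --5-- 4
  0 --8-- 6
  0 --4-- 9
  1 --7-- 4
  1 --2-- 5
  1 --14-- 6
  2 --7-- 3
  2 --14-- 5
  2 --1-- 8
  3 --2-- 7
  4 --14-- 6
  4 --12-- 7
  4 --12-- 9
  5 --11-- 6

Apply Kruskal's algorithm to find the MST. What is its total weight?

Applying Kruskal's algorithm (sort edges by weight, add if no cycle):
  Add (2,8) w=1
  Add (1,5) w=2
  Add (3,7) w=2
  Add (0,3) w=4
  Add (0,9) w=4
  Add (0,4) w=5
  Add (1,4) w=7
  Add (2,3) w=7
  Add (0,6) w=8
  Skip (5,6) w=11 (creates cycle)
  Skip (4,9) w=12 (creates cycle)
  Skip (4,7) w=12 (creates cycle)
  Skip (1,6) w=14 (creates cycle)
  Skip (2,5) w=14 (creates cycle)
  Skip (4,6) w=14 (creates cycle)
MST weight = 40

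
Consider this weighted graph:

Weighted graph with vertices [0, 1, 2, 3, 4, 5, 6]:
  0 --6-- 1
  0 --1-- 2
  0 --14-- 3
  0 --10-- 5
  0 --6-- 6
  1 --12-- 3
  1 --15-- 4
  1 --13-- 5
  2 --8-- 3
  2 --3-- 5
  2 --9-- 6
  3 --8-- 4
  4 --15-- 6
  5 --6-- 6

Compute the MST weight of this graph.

Applying Kruskal's algorithm (sort edges by weight, add if no cycle):
  Add (0,2) w=1
  Add (2,5) w=3
  Add (0,1) w=6
  Add (0,6) w=6
  Skip (5,6) w=6 (creates cycle)
  Add (2,3) w=8
  Add (3,4) w=8
  Skip (2,6) w=9 (creates cycle)
  Skip (0,5) w=10 (creates cycle)
  Skip (1,3) w=12 (creates cycle)
  Skip (1,5) w=13 (creates cycle)
  Skip (0,3) w=14 (creates cycle)
  Skip (1,4) w=15 (creates cycle)
  Skip (4,6) w=15 (creates cycle)
MST weight = 32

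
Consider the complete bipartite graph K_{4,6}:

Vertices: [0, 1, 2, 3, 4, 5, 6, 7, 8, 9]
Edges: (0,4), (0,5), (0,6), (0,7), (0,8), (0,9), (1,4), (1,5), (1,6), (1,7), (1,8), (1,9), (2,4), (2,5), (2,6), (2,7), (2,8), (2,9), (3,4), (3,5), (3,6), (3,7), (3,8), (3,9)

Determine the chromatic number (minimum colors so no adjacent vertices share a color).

K_{4,6} is bipartite: vertices split into two independent sets of size 4 and 6.
Color one set 0, the other 1. No adjacent vertices share a color.
Chromatic number = 2.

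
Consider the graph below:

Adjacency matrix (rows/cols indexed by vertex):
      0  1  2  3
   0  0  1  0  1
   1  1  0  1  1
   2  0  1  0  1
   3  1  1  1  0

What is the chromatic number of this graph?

The graph has a maximum clique of size 3 (lower bound on chromatic number).
A valid 3-coloring: {0: 2, 1: 0, 2: 2, 3: 1}.
Chromatic number = 3.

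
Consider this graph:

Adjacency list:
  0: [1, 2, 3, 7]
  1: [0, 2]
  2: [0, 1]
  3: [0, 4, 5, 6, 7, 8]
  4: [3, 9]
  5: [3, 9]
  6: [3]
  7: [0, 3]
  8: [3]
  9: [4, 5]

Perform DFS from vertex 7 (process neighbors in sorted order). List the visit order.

DFS from vertex 7 (neighbors processed in ascending order):
Visit order: 7, 0, 1, 2, 3, 4, 9, 5, 6, 8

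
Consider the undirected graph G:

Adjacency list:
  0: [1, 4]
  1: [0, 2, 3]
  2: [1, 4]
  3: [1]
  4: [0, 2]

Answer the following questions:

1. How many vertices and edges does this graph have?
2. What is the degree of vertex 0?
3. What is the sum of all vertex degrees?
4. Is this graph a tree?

Count: 5 vertices, 5 edges.
Vertex 0 has neighbors [1, 4], degree = 2.
Handshaking lemma: 2 * 5 = 10.
A tree on 5 vertices has 4 edges. This graph has 5 edges (1 extra). Not a tree.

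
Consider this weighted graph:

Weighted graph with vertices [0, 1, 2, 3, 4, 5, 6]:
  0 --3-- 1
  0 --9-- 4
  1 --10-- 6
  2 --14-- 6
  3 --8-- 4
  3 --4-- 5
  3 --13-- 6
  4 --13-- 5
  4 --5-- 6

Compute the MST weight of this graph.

Applying Kruskal's algorithm (sort edges by weight, add if no cycle):
  Add (0,1) w=3
  Add (3,5) w=4
  Add (4,6) w=5
  Add (3,4) w=8
  Add (0,4) w=9
  Skip (1,6) w=10 (creates cycle)
  Skip (3,6) w=13 (creates cycle)
  Skip (4,5) w=13 (creates cycle)
  Add (2,6) w=14
MST weight = 43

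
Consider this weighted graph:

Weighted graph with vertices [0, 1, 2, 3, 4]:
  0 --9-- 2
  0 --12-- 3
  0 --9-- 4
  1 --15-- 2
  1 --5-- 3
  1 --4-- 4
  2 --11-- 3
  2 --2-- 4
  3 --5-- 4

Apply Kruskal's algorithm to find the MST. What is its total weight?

Applying Kruskal's algorithm (sort edges by weight, add if no cycle):
  Add (2,4) w=2
  Add (1,4) w=4
  Add (1,3) w=5
  Skip (3,4) w=5 (creates cycle)
  Add (0,4) w=9
  Skip (0,2) w=9 (creates cycle)
  Skip (2,3) w=11 (creates cycle)
  Skip (0,3) w=12 (creates cycle)
  Skip (1,2) w=15 (creates cycle)
MST weight = 20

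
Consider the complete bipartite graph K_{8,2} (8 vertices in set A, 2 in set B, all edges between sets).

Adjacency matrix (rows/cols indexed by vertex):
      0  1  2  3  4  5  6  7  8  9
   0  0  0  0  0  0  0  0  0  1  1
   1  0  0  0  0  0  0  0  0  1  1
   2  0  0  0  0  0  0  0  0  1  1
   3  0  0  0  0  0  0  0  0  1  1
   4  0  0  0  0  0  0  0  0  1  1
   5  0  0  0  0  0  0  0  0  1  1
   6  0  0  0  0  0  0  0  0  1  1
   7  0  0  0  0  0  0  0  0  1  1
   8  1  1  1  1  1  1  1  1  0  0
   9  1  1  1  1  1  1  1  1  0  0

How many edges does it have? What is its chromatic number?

K_{8,2} has 8 * 2 = 16 edges.
Bipartite graphs have chromatic number 2 (color each partition differently).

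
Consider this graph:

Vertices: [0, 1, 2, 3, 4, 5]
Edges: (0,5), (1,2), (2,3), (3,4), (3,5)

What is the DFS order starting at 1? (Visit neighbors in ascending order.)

DFS from vertex 1 (neighbors processed in ascending order):
Visit order: 1, 2, 3, 4, 5, 0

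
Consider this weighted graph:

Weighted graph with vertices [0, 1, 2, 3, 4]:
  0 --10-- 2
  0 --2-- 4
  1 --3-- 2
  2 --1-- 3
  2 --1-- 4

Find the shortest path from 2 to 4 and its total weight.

Using Dijkstra's algorithm from vertex 2:
Shortest path: 2 -> 4
Total weight: 1 = 1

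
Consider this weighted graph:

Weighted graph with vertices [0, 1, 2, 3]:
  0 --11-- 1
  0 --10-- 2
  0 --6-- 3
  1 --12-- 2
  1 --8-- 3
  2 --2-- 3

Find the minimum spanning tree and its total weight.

Applying Kruskal's algorithm (sort edges by weight, add if no cycle):
  Add (2,3) w=2
  Add (0,3) w=6
  Add (1,3) w=8
  Skip (0,2) w=10 (creates cycle)
  Skip (0,1) w=11 (creates cycle)
  Skip (1,2) w=12 (creates cycle)
MST weight = 16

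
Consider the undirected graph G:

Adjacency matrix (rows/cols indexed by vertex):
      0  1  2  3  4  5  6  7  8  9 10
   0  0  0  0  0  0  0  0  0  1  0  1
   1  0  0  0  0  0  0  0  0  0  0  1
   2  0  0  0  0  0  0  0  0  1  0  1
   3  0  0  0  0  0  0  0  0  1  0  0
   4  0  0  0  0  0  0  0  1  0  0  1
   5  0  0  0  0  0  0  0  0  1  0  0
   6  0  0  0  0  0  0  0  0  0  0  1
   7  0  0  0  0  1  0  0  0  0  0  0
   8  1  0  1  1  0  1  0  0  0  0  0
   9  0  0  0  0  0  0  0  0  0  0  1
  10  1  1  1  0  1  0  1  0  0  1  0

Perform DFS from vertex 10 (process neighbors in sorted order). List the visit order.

DFS from vertex 10 (neighbors processed in ascending order):
Visit order: 10, 0, 8, 2, 3, 5, 1, 4, 7, 6, 9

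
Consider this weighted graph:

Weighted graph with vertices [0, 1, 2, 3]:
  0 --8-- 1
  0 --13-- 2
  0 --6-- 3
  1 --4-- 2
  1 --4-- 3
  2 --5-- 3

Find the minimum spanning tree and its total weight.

Applying Kruskal's algorithm (sort edges by weight, add if no cycle):
  Add (1,2) w=4
  Add (1,3) w=4
  Skip (2,3) w=5 (creates cycle)
  Add (0,3) w=6
  Skip (0,1) w=8 (creates cycle)
  Skip (0,2) w=13 (creates cycle)
MST weight = 14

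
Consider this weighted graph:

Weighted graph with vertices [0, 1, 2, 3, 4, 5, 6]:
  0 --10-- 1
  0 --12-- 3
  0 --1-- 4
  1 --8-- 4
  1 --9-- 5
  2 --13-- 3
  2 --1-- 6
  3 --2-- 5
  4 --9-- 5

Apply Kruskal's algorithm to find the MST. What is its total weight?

Applying Kruskal's algorithm (sort edges by weight, add if no cycle):
  Add (0,4) w=1
  Add (2,6) w=1
  Add (3,5) w=2
  Add (1,4) w=8
  Add (1,5) w=9
  Skip (4,5) w=9 (creates cycle)
  Skip (0,1) w=10 (creates cycle)
  Skip (0,3) w=12 (creates cycle)
  Add (2,3) w=13
MST weight = 34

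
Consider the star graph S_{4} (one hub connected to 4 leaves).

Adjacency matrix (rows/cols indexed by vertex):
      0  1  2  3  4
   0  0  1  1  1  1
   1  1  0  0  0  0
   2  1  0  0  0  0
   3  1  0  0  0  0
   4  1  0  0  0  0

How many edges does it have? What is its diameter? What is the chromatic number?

Star graph S_{4}: the hub connects to all 4 leaves.
Edges = 4.
Diameter = 2 (any leaf to hub is 1, leaf to leaf through hub is 2).
Star graphs are bipartite (hub vs leaves), so chromatic number = 2.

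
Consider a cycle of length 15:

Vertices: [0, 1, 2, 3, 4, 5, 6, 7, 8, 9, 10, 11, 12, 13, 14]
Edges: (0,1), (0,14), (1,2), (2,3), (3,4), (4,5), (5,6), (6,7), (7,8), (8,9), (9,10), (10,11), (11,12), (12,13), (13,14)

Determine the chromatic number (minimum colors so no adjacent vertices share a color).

This is an odd cycle (C_15). Odd cycles are not bipartite (any 2-coloring forces two adjacent vertices to match), and 3 colors suffice.
Chromatic number = 3.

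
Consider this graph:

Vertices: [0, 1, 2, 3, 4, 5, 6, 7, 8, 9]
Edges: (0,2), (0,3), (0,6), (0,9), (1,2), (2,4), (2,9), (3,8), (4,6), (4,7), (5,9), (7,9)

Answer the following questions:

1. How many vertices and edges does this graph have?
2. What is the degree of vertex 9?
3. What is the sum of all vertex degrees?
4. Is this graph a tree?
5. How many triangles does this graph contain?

Count: 10 vertices, 12 edges.
Vertex 9 has neighbors [0, 2, 5, 7], degree = 4.
Handshaking lemma: 2 * 12 = 24.
A tree on 10 vertices has 9 edges. This graph has 12 edges (3 extra). Not a tree.
Number of triangles = 1.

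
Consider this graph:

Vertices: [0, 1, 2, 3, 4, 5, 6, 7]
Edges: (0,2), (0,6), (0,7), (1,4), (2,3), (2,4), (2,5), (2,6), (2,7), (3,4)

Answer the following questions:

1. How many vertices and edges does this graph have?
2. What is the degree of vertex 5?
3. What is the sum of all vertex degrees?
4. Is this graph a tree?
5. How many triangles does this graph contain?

Count: 8 vertices, 10 edges.
Vertex 5 has neighbors [2], degree = 1.
Handshaking lemma: 2 * 10 = 20.
A tree on 8 vertices has 7 edges. This graph has 10 edges (3 extra). Not a tree.
Number of triangles = 3.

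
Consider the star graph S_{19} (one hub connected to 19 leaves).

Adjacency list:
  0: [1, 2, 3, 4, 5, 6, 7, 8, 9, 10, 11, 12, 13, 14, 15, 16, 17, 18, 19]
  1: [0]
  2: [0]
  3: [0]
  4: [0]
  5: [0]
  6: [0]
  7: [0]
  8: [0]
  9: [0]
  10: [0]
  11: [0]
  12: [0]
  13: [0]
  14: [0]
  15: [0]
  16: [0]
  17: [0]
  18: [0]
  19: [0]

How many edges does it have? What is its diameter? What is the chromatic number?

Star graph S_{19}: the hub connects to all 19 leaves.
Edges = 19.
Diameter = 2 (any leaf to hub is 1, leaf to leaf through hub is 2).
Star graphs are bipartite (hub vs leaves), so chromatic number = 2.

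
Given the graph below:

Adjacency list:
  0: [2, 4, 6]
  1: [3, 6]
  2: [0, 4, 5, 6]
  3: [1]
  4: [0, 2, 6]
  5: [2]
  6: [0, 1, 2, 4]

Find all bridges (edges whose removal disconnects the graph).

A bridge is an edge whose removal increases the number of connected components.
Bridges found: (1,3), (1,6), (2,5)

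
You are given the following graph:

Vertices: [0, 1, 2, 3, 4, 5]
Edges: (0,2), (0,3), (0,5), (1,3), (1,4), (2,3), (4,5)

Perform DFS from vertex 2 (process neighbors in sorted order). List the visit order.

DFS from vertex 2 (neighbors processed in ascending order):
Visit order: 2, 0, 3, 1, 4, 5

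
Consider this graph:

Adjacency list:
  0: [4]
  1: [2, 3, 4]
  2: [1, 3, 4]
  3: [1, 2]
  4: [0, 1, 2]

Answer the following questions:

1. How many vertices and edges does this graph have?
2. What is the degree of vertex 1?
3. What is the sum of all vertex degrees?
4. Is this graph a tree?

Count: 5 vertices, 6 edges.
Vertex 1 has neighbors [2, 3, 4], degree = 3.
Handshaking lemma: 2 * 6 = 12.
A tree on 5 vertices has 4 edges. This graph has 6 edges (2 extra). Not a tree.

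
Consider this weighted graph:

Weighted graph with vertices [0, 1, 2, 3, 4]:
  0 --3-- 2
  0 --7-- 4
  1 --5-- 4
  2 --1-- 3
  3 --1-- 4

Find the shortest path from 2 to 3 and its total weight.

Using Dijkstra's algorithm from vertex 2:
Shortest path: 2 -> 3
Total weight: 1 = 1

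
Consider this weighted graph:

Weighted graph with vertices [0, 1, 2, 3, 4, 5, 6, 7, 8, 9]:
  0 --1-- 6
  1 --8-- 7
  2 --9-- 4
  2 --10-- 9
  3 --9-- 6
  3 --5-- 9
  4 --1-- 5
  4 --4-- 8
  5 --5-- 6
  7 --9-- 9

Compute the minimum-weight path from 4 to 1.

Using Dijkstra's algorithm from vertex 4:
Shortest path: 4 -> 2 -> 9 -> 7 -> 1
Total weight: 9 + 10 + 9 + 8 = 36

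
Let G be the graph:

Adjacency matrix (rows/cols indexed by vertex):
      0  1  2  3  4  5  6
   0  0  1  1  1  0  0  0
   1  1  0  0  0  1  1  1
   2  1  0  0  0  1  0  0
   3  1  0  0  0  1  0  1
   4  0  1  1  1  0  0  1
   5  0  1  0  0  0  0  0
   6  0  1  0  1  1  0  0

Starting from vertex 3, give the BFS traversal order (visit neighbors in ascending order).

BFS from vertex 3 (neighbors processed in ascending order):
Visit order: 3, 0, 4, 6, 1, 2, 5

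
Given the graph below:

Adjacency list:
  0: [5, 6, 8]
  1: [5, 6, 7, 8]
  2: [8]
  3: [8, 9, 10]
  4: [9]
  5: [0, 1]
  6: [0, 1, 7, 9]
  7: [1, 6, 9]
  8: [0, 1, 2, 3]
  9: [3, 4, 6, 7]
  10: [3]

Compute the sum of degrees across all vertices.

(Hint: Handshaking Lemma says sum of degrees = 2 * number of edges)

Count edges: 15 edges.
By Handshaking Lemma: sum of degrees = 2 * 15 = 30.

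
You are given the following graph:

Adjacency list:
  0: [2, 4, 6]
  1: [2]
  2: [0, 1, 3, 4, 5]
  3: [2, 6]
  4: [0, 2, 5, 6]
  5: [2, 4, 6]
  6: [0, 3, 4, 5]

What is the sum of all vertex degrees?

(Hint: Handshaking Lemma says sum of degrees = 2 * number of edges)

Count edges: 11 edges.
By Handshaking Lemma: sum of degrees = 2 * 11 = 22.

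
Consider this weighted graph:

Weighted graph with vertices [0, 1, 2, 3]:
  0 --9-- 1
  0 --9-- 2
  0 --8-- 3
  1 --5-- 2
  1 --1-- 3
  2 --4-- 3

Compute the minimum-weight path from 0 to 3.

Using Dijkstra's algorithm from vertex 0:
Shortest path: 0 -> 3
Total weight: 8 = 8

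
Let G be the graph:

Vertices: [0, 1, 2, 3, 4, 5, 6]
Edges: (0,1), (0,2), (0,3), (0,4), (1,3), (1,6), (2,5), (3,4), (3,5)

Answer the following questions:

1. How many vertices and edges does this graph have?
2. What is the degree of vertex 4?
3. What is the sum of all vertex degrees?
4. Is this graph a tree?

Count: 7 vertices, 9 edges.
Vertex 4 has neighbors [0, 3], degree = 2.
Handshaking lemma: 2 * 9 = 18.
A tree on 7 vertices has 6 edges. This graph has 9 edges (3 extra). Not a tree.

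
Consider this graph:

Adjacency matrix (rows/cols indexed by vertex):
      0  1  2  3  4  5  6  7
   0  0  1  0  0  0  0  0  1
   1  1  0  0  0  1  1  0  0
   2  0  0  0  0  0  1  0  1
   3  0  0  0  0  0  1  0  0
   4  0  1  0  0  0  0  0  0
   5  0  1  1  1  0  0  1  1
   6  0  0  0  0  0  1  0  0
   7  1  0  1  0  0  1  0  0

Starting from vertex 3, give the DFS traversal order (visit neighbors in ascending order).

DFS from vertex 3 (neighbors processed in ascending order):
Visit order: 3, 5, 1, 0, 7, 2, 4, 6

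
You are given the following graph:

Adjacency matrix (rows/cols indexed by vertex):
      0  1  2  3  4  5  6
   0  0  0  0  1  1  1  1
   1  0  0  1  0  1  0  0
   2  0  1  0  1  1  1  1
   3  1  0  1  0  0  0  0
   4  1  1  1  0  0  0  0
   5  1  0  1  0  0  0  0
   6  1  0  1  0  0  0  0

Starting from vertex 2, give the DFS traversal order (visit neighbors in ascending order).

DFS from vertex 2 (neighbors processed in ascending order):
Visit order: 2, 1, 4, 0, 3, 5, 6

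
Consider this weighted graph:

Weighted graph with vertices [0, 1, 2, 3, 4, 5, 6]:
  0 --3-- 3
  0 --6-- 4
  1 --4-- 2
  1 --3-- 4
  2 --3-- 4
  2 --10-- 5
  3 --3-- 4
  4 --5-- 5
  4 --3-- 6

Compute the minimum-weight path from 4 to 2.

Using Dijkstra's algorithm from vertex 4:
Shortest path: 4 -> 2
Total weight: 3 = 3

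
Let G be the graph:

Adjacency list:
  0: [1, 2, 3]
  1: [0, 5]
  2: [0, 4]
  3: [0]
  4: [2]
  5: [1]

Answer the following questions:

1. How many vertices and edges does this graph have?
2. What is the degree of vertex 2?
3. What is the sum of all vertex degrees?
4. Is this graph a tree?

Count: 6 vertices, 5 edges.
Vertex 2 has neighbors [0, 4], degree = 2.
Handshaking lemma: 2 * 5 = 10.
A graph is a tree iff it is connected and has exactly n-1 edges. This graph is connected (all 6 vertices in one component) and has 6-1 = 5 edges. It is a tree.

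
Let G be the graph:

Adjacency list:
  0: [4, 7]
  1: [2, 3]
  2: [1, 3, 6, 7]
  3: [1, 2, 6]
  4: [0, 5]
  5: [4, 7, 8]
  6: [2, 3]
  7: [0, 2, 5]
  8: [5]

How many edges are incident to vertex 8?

Vertex 8 has neighbors [5], so deg(8) = 1.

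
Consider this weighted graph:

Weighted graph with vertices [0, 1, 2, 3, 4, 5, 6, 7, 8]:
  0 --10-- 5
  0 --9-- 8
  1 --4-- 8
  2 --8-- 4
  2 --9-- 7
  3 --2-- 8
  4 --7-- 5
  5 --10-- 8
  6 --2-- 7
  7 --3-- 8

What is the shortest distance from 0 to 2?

Using Dijkstra's algorithm from vertex 0:
Shortest path: 0 -> 8 -> 7 -> 2
Total weight: 9 + 3 + 9 = 21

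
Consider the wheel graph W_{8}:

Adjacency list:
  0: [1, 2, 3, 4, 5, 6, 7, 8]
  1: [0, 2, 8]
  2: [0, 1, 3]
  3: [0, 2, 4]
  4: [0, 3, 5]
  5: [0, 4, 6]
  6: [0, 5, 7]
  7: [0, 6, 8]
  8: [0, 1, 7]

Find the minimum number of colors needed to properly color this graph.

W_{8} = C_{8} plus a hub adjacent to every cycle vertex.
The outer cycle needs 2 colors (even cycle); the hub is adjacent to all of them so needs a fresh color.
Chromatic number = 2 + 1 = 3.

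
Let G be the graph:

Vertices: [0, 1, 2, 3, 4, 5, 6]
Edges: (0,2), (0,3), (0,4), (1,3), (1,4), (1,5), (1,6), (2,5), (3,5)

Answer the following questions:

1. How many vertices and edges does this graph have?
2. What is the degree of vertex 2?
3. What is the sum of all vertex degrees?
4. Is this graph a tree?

Count: 7 vertices, 9 edges.
Vertex 2 has neighbors [0, 5], degree = 2.
Handshaking lemma: 2 * 9 = 18.
A tree on 7 vertices has 6 edges. This graph has 9 edges (3 extra). Not a tree.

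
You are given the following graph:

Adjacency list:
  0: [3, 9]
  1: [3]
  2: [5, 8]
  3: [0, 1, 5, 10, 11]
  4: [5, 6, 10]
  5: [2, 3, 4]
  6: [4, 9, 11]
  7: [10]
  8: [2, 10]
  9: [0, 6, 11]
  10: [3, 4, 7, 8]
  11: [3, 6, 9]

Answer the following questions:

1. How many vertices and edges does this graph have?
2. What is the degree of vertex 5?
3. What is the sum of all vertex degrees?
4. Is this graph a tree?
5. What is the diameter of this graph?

Count: 12 vertices, 16 edges.
Vertex 5 has neighbors [2, 3, 4], degree = 3.
Handshaking lemma: 2 * 16 = 32.
A tree on 12 vertices has 11 edges. This graph has 16 edges (5 extra). Not a tree.
Diameter (longest shortest path) = 4.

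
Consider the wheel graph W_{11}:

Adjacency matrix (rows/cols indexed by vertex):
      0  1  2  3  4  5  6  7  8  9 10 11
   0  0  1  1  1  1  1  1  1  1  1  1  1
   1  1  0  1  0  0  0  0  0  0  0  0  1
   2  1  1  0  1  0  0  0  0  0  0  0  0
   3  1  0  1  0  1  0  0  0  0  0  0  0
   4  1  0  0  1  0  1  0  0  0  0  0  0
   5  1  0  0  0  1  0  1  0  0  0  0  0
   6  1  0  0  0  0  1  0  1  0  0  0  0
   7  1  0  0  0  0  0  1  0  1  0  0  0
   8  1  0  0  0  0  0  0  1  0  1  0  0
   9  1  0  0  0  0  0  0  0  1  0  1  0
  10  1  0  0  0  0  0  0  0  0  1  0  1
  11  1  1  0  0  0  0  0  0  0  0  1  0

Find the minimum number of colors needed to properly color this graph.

W_{11} = C_{11} plus a hub adjacent to every cycle vertex.
The outer cycle needs 3 colors (odd cycle); the hub is adjacent to all of them so needs a fresh color.
Chromatic number = 3 + 1 = 4.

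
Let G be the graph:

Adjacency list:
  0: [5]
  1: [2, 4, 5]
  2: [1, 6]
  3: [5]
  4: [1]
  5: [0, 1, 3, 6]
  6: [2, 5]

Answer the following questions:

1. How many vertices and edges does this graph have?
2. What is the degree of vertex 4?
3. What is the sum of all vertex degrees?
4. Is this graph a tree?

Count: 7 vertices, 7 edges.
Vertex 4 has neighbors [1], degree = 1.
Handshaking lemma: 2 * 7 = 14.
A tree on 7 vertices has 6 edges. This graph has 7 edges (1 extra). Not a tree.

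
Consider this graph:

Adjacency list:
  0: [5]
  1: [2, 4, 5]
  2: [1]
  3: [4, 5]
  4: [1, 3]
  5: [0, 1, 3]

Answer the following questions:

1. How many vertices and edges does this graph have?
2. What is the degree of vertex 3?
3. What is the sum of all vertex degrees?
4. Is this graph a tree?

Count: 6 vertices, 6 edges.
Vertex 3 has neighbors [4, 5], degree = 2.
Handshaking lemma: 2 * 6 = 12.
A tree on 6 vertices has 5 edges. This graph has 6 edges (1 extra). Not a tree.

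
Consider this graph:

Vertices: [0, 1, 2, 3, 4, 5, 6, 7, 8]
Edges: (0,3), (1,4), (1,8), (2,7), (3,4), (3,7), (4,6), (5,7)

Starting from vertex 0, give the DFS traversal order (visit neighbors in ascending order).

DFS from vertex 0 (neighbors processed in ascending order):
Visit order: 0, 3, 4, 1, 8, 6, 7, 2, 5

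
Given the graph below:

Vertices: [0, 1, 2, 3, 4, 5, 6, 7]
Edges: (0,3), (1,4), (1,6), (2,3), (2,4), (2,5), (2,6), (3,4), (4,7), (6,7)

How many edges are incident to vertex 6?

Vertex 6 has neighbors [1, 2, 7], so deg(6) = 3.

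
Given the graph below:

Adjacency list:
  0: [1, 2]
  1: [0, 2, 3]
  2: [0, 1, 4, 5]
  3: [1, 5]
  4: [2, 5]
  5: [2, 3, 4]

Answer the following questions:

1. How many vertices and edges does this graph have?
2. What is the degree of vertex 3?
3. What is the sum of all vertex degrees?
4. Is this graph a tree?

Count: 6 vertices, 8 edges.
Vertex 3 has neighbors [1, 5], degree = 2.
Handshaking lemma: 2 * 8 = 16.
A tree on 6 vertices has 5 edges. This graph has 8 edges (3 extra). Not a tree.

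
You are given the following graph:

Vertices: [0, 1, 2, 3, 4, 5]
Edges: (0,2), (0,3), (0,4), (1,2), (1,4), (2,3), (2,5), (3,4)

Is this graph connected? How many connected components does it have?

Checking connectivity: the graph has 1 connected component(s).
All vertices are reachable from each other. The graph IS connected.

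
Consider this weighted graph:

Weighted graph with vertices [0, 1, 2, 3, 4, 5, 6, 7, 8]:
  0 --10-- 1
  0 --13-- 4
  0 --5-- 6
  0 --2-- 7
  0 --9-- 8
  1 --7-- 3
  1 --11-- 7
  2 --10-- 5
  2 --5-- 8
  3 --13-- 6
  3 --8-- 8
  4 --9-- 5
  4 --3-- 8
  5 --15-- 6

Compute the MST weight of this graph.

Applying Kruskal's algorithm (sort edges by weight, add if no cycle):
  Add (0,7) w=2
  Add (4,8) w=3
  Add (0,6) w=5
  Add (2,8) w=5
  Add (1,3) w=7
  Add (3,8) w=8
  Add (0,8) w=9
  Add (4,5) w=9
  Skip (0,1) w=10 (creates cycle)
  Skip (2,5) w=10 (creates cycle)
  Skip (1,7) w=11 (creates cycle)
  Skip (0,4) w=13 (creates cycle)
  Skip (3,6) w=13 (creates cycle)
  Skip (5,6) w=15 (creates cycle)
MST weight = 48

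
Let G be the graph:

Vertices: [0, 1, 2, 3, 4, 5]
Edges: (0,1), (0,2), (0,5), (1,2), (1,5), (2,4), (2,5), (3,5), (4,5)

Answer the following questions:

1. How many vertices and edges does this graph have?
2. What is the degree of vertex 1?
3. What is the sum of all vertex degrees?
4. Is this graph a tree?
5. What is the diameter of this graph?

Count: 6 vertices, 9 edges.
Vertex 1 has neighbors [0, 2, 5], degree = 3.
Handshaking lemma: 2 * 9 = 18.
A tree on 6 vertices has 5 edges. This graph has 9 edges (4 extra). Not a tree.
Diameter (longest shortest path) = 2.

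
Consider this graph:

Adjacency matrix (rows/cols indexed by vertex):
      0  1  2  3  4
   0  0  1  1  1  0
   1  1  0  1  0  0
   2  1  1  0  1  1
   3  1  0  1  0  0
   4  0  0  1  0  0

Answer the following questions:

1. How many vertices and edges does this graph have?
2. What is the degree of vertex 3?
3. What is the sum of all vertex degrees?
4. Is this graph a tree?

Count: 5 vertices, 6 edges.
Vertex 3 has neighbors [0, 2], degree = 2.
Handshaking lemma: 2 * 6 = 12.
A tree on 5 vertices has 4 edges. This graph has 6 edges (2 extra). Not a tree.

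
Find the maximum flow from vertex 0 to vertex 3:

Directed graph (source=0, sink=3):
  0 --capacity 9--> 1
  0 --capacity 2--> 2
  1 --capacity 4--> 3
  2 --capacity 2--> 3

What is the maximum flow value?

Computing max flow:
  Flow on (0->1): 4/9
  Flow on (0->2): 2/2
  Flow on (1->3): 4/4
  Flow on (2->3): 2/2
Maximum flow = 6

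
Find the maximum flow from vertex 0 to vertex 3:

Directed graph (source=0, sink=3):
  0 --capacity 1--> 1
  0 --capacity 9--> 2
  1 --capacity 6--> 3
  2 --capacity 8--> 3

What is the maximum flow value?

Computing max flow:
  Flow on (0->1): 1/1
  Flow on (0->2): 8/9
  Flow on (1->3): 1/6
  Flow on (2->3): 8/8
Maximum flow = 9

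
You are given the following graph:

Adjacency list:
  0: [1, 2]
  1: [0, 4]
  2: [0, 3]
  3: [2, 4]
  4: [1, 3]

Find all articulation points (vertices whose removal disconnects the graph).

No articulation points. The graph is biconnected.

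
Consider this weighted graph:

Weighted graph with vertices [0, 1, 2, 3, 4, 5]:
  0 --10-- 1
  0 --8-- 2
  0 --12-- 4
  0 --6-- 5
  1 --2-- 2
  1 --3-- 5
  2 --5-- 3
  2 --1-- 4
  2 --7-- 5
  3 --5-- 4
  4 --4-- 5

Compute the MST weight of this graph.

Applying Kruskal's algorithm (sort edges by weight, add if no cycle):
  Add (2,4) w=1
  Add (1,2) w=2
  Add (1,5) w=3
  Skip (4,5) w=4 (creates cycle)
  Add (2,3) w=5
  Skip (3,4) w=5 (creates cycle)
  Add (0,5) w=6
  Skip (2,5) w=7 (creates cycle)
  Skip (0,2) w=8 (creates cycle)
  Skip (0,1) w=10 (creates cycle)
  Skip (0,4) w=12 (creates cycle)
MST weight = 17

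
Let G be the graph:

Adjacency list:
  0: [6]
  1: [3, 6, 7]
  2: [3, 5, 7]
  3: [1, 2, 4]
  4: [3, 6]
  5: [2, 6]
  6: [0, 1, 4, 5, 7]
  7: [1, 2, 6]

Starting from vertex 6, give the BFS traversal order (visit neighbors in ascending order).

BFS from vertex 6 (neighbors processed in ascending order):
Visit order: 6, 0, 1, 4, 5, 7, 3, 2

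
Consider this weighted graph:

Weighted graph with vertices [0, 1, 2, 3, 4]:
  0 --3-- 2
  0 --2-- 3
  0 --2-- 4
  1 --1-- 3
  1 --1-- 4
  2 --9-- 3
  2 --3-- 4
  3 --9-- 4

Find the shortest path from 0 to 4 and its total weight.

Using Dijkstra's algorithm from vertex 0:
Shortest path: 0 -> 4
Total weight: 2 = 2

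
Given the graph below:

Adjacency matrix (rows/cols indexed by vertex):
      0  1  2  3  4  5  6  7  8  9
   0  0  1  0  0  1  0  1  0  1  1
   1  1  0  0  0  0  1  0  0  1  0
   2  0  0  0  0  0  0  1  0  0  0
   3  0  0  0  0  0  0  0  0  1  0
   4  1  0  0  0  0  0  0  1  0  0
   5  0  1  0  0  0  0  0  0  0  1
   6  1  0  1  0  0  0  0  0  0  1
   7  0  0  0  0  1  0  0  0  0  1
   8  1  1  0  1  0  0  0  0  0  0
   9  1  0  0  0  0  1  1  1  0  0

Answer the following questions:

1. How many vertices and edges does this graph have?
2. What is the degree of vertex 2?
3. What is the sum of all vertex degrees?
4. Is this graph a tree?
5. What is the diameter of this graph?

Count: 10 vertices, 13 edges.
Vertex 2 has neighbors [6], degree = 1.
Handshaking lemma: 2 * 13 = 26.
A tree on 10 vertices has 9 edges. This graph has 13 edges (4 extra). Not a tree.
Diameter (longest shortest path) = 4.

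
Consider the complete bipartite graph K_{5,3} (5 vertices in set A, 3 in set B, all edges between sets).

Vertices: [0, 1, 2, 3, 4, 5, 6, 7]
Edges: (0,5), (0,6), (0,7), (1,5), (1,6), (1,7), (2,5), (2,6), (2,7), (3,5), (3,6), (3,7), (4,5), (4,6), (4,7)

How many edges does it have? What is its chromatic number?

K_{5,3} has 5 * 3 = 15 edges.
Bipartite graphs have chromatic number 2 (color each partition differently).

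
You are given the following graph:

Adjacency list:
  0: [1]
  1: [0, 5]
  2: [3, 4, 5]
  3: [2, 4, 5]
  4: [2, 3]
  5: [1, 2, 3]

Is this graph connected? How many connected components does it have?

Checking connectivity: the graph has 1 connected component(s).
All vertices are reachable from each other. The graph IS connected.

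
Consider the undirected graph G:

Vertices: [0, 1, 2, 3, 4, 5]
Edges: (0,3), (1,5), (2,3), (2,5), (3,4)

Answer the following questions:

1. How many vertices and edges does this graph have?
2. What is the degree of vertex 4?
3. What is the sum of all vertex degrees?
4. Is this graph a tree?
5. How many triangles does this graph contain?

Count: 6 vertices, 5 edges.
Vertex 4 has neighbors [3], degree = 1.
Handshaking lemma: 2 * 5 = 10.
A graph is a tree iff it is connected and has exactly n-1 edges. This graph is connected (all 6 vertices in one component) and has 6-1 = 5 edges. It is a tree.
Number of triangles = 0.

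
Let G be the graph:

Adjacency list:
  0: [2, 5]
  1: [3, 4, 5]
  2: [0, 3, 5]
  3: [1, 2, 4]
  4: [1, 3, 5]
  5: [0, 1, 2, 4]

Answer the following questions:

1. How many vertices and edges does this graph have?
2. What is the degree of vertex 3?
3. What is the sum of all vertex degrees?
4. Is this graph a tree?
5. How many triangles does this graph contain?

Count: 6 vertices, 9 edges.
Vertex 3 has neighbors [1, 2, 4], degree = 3.
Handshaking lemma: 2 * 9 = 18.
A tree on 6 vertices has 5 edges. This graph has 9 edges (4 extra). Not a tree.
Number of triangles = 3.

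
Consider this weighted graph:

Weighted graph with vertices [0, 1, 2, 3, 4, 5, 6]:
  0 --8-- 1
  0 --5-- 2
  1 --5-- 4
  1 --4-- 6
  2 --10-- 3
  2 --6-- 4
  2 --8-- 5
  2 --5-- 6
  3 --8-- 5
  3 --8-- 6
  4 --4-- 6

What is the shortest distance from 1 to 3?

Using Dijkstra's algorithm from vertex 1:
Shortest path: 1 -> 6 -> 3
Total weight: 4 + 8 = 12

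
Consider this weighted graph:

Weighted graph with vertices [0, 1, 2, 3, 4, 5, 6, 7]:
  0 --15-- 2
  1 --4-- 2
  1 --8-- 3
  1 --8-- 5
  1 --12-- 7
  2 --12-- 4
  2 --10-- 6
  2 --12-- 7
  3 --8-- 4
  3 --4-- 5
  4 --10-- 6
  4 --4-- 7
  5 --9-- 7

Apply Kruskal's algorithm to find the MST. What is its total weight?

Applying Kruskal's algorithm (sort edges by weight, add if no cycle):
  Add (1,2) w=4
  Add (3,5) w=4
  Add (4,7) w=4
  Add (1,3) w=8
  Skip (1,5) w=8 (creates cycle)
  Add (3,4) w=8
  Skip (5,7) w=9 (creates cycle)
  Add (2,6) w=10
  Skip (4,6) w=10 (creates cycle)
  Skip (1,7) w=12 (creates cycle)
  Skip (2,7) w=12 (creates cycle)
  Skip (2,4) w=12 (creates cycle)
  Add (0,2) w=15
MST weight = 53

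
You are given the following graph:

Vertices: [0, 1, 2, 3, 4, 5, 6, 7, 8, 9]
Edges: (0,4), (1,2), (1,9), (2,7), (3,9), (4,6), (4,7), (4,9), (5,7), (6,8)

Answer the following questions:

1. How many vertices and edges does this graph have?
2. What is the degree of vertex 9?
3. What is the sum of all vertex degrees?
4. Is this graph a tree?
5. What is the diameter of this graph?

Count: 10 vertices, 10 edges.
Vertex 9 has neighbors [1, 3, 4], degree = 3.
Handshaking lemma: 2 * 10 = 20.
A tree on 10 vertices has 9 edges. This graph has 10 edges (1 extra). Not a tree.
Diameter (longest shortest path) = 4.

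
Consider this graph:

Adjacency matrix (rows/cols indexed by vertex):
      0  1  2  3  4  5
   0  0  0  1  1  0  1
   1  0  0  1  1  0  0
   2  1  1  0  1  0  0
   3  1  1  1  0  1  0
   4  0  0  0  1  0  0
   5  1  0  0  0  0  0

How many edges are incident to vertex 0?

Vertex 0 has neighbors [2, 3, 5], so deg(0) = 3.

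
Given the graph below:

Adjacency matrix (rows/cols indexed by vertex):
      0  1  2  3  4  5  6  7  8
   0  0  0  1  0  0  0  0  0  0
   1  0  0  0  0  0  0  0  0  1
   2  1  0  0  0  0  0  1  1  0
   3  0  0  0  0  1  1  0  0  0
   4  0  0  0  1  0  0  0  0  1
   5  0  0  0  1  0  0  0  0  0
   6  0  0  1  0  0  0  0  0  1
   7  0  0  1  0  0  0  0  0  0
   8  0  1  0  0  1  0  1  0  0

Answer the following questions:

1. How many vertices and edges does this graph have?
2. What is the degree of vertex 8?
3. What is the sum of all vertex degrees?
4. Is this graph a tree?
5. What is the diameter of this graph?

Count: 9 vertices, 8 edges.
Vertex 8 has neighbors [1, 4, 6], degree = 3.
Handshaking lemma: 2 * 8 = 16.
A graph is a tree iff it is connected and has exactly n-1 edges. This graph is connected (all 9 vertices in one component) and has 9-1 = 8 edges. It is a tree.
Diameter (longest shortest path) = 6.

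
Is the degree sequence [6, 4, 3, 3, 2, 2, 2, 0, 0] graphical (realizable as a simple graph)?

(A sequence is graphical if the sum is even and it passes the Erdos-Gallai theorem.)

Sum of degrees = 22. Sum is even and passes Erdos-Gallai. The sequence IS graphical.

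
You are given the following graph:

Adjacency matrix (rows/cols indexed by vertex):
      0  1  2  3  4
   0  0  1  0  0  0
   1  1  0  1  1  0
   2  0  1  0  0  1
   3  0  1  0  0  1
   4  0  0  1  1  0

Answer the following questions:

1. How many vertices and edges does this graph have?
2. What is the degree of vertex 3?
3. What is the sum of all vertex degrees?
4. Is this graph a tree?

Count: 5 vertices, 5 edges.
Vertex 3 has neighbors [1, 4], degree = 2.
Handshaking lemma: 2 * 5 = 10.
A tree on 5 vertices has 4 edges. This graph has 5 edges (1 extra). Not a tree.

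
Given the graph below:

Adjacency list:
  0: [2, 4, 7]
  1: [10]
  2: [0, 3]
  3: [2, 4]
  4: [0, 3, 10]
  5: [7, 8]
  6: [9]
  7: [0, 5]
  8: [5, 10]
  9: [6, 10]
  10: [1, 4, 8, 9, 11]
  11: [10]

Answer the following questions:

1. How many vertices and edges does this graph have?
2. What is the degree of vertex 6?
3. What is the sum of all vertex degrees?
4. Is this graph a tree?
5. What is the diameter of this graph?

Count: 12 vertices, 13 edges.
Vertex 6 has neighbors [9], degree = 1.
Handshaking lemma: 2 * 13 = 26.
A tree on 12 vertices has 11 edges. This graph has 13 edges (2 extra). Not a tree.
Diameter (longest shortest path) = 5.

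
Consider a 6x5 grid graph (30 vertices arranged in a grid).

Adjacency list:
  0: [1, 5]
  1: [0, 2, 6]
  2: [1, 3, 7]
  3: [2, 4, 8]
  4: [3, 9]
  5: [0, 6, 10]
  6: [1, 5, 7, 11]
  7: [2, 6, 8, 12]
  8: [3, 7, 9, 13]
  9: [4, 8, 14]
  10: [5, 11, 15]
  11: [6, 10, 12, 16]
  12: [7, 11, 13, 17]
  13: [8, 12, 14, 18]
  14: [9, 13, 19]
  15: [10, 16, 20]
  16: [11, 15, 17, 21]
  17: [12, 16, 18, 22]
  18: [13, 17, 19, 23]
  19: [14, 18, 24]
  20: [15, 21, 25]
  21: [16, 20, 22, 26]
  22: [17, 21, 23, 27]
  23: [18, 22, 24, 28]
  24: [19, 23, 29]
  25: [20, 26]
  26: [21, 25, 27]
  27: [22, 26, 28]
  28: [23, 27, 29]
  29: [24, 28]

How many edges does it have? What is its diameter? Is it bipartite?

A 6x5 grid has 25 vertical edges and 24 horizontal edges.
Total edges = 25 + 24 = 49.
Diameter = (6-1) + (5-1) = 9 (corner to opposite corner).
Grid graphs are bipartite (checkerboard coloring).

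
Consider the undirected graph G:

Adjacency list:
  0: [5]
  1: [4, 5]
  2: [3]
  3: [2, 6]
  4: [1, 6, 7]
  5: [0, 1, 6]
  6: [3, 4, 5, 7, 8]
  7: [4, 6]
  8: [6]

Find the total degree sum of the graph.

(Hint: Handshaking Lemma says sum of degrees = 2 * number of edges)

Count edges: 10 edges.
By Handshaking Lemma: sum of degrees = 2 * 10 = 20.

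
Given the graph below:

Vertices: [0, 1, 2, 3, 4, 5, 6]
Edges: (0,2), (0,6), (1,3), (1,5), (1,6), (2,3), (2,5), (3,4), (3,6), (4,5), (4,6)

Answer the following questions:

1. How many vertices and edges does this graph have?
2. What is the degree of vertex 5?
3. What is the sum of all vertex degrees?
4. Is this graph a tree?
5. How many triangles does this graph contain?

Count: 7 vertices, 11 edges.
Vertex 5 has neighbors [1, 2, 4], degree = 3.
Handshaking lemma: 2 * 11 = 22.
A tree on 7 vertices has 6 edges. This graph has 11 edges (5 extra). Not a tree.
Number of triangles = 2.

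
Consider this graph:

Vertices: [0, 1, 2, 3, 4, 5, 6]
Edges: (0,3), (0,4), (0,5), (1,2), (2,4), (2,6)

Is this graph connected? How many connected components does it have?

Checking connectivity: the graph has 1 connected component(s).
All vertices are reachable from each other. The graph IS connected.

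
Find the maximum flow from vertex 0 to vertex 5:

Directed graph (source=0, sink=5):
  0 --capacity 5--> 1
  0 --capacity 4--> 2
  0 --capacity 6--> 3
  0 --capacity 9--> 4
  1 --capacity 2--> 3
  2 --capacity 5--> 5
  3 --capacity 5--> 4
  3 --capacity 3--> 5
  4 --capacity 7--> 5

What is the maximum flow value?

Computing max flow:
  Flow on (0->1): 2/5
  Flow on (0->2): 4/4
  Flow on (0->3): 1/6
  Flow on (0->4): 7/9
  Flow on (1->3): 2/2
  Flow on (2->5): 4/5
  Flow on (3->5): 3/3
  Flow on (4->5): 7/7
Maximum flow = 14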